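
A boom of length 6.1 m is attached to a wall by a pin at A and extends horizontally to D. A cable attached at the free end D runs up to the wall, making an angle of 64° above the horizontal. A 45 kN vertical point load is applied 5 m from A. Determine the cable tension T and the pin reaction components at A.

ΣM about A: T·sin64°·6.1 − 45·5 = 0 → T = 225/(6.1·0.898794) = 41.0386 ≈ 41.04 kN.
ΣF_x = 0: A_x − T·cos64° = 0 → A_x = 41.0386 × 0.438371 = 17.99 kN.
ΣF_y = 0: A_y + T·sin64° − 45 = 0 → A_y = 45 − 41.0386 × 0.898794 = 8.115 kN.

T = 41.04 kN, A_x = 17.99 kN, A_y = 8.115 kN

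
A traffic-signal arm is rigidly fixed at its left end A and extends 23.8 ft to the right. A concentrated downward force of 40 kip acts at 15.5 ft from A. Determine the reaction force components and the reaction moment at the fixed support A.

A_x = 0, A_y = 40.00 kip, M_A = 620.0 kip·ft

ΣF_x = 0: A_x = 0.
ΣF_y = 0: A_y − 40 = 0 → A_y = 40.00 kip.
ΣM about A: M_A − 40·15.5 = 0 → M_A = 620.0 kip·ft.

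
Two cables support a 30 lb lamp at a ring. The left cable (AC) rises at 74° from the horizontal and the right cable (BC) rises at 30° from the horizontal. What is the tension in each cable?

ΣF_x = 0: −T_AC·cos74° + T_BC·cos30° = 0 → T_BC = 0.318279·T_AC.
ΣF_y = 0: T_AC·sin74° + T_BC·sin30° = 30.
Substitute: T_AC·(0.961262 + 0.318279·0.5) = 30 → T_AC = 26.7761 ≈ 26.78 lb.
Then T_BC = 0.318279 × 26.7761 = 8.522 lb.

T_AC = 26.78 lb, T_BC = 8.522 lb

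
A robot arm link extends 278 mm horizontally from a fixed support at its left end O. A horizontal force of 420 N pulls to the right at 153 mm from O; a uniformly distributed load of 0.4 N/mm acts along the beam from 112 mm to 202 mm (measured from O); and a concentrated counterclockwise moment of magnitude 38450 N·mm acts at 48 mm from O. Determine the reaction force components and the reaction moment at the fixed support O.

Resultant of the distributed load: 0.4 × 90 = 36 N at 157 mm from O.
ΣF_x = 0: O_x + 420 = 0 → O_x = -420.0 N.
ΣF_y = 0: O_y − 0.4·90 = 0 → O_y = 36.00 N.
ΣM about O: M_O − (0.4·90)·157 + 38450 = 0 → M_O = -32800 N·mm.

O_x = -420.0 N, O_y = 36.00 N, M_O = -32800 N·mm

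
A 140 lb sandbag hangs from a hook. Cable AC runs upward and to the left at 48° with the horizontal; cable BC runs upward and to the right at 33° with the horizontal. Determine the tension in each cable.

T_AC = 118.9 lb, T_BC = 94.85 lb

ΣF_x = 0: −T_AC·cos48° + T_BC·cos33° = 0 → T_BC = 0.797847·T_AC.
ΣF_y = 0: T_AC·sin48° + T_BC·sin33° = 140.
Substitute: T_AC·(0.743145 + 0.797847·0.544639) = 140 → T_AC = 118.877 ≈ 118.9 lb.
Then T_BC = 0.797847 × 118.877 = 94.85 lb.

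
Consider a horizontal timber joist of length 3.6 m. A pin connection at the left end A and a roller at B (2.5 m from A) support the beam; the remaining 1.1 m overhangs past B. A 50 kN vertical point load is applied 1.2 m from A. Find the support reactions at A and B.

A_x = 0, A_y = 26.00 kN, B_y = 24.00 kN

Taking moments about A: B_y·2.5 − 50·1.2 = 0 → B_y = 60/2.5 = 24.00 kN.
ΣF_y = 0: A_y + 24 − 50 = 0 → A_y = 26.00 kN.
ΣF_x = 0: no horizontal applied forces, so A_x = 0.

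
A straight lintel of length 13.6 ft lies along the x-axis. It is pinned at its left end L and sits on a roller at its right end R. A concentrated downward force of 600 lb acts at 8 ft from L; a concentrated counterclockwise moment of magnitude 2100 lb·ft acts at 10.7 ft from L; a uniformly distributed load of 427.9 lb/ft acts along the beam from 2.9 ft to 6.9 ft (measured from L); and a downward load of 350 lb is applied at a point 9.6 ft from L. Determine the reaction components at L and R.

L_x = 0, L_y = 1599 lb, R_y = 1062 lb

Resultant of the distributed load: 427.9 × 4 = 1711.6 lb at 4.9 ft from L.
ΣM about L: R_y·13.6 − 600·8 + 2100 − (427.9·4)·4.9 − 350·9.6 = 0 → R_y = 14446.84/13.6 = 1062.27 ≈ 1062 lb.
ΣF_y = 0: L_y + 1062.27 − 600 − 427.9·4 − 350 = 0 → L_y = 1599 lb.
ΣF_x = 0: no horizontal applied forces, so L_x = 0.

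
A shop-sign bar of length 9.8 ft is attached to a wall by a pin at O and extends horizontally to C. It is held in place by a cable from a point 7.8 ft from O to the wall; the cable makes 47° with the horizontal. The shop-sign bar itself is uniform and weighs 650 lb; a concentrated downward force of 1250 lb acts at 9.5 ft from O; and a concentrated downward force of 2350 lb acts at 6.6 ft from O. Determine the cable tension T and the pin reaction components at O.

ΣM about O: T·sin47°·7.8 − 650·4.9 − 1250·9.5 − 2350·6.6 = 0 → T = 30570/(7.8·0.731354) = 5358.87 ≈ 5359 lb.
ΣF_x = 0: O_x − T·cos47° = 0 → O_x = 5358.87 × 0.681998 = 3655 lb.
ΣF_y = 0: O_y + T·sin47° − 650 − 1250 − 2350 = 0 → O_y = 4250 − 5358.87 × 0.731354 = 330.8 lb.

T = 5359 lb, O_x = 3655 lb, O_y = 330.8 lb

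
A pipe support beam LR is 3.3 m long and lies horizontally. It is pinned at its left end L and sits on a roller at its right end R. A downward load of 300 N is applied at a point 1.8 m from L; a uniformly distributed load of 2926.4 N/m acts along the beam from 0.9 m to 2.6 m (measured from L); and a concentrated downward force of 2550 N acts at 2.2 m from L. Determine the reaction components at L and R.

Resultant of the distributed load: 2926.4 × 1.7 = 4974.88 N at 1.75 m from L.
Moments about L: R_y·3.3 − 300·1.8 − (2926.4·1.7)·1.75 − 2550·2.2 = 0 → R_y = 14856.04/3.3 = 4501.83 ≈ 4502 N.
ΣF_y = 0: L_y + 4501.83 − 300 − 2926.4·1.7 − 2550 = 0 → L_y = 3323 N.
ΣF_x = 0: no horizontal applied forces, so L_x = 0.

L_x = 0, L_y = 3323 N, R_y = 4502 N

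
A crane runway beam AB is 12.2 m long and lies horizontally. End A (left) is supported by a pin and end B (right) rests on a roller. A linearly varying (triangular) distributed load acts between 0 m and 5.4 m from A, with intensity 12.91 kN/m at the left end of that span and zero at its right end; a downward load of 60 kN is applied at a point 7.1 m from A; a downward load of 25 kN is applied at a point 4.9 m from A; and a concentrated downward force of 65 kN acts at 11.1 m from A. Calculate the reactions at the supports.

A_x = 0, A_y = 75.62 kN, B_y = 109.2 kN

Resultant of the triangular load: ½ × 12.91 × 5.4 = 34.857 kN, acting at 1.8 m from A (one-third of the span from the peak).
Moments about A: B_y·12.2 − (½·12.91·5.4)·1.8 − 60·7.1 − 25·4.9 − 65·11.1 = 0 → B_y = 1332.7426/12.2 = 109.241 ≈ 109.2 kN.
ΣF_y = 0: A_y + 109.241 − ½·12.91·5.4 − 60 − 25 − 65 = 0 → A_y = 75.62 kN.
ΣF_x = 0: no horizontal applied forces, so A_x = 0.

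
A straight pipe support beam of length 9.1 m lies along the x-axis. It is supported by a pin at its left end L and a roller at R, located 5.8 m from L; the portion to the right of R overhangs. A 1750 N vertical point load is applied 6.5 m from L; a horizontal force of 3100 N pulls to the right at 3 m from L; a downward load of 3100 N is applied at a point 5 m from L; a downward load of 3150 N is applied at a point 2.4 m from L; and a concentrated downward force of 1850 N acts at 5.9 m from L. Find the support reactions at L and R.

L_x = -3100 N, L_y = 2031 N, R_y = 7819 N

Taking moments about L: R_y·5.8 − 1750·6.5 − 3100·5 − 3150·2.4 − 1850·5.9 = 0 → R_y = 45350/5.8 = 7818.97 ≈ 7819 N.
ΣF_y = 0: L_y + 7818.97 − 1750 − 3100 − 3150 − 1850 = 0 → L_y = 2031 N.
ΣF_x = 0: L_x + 3100 = 0 → L_x = -3100 N.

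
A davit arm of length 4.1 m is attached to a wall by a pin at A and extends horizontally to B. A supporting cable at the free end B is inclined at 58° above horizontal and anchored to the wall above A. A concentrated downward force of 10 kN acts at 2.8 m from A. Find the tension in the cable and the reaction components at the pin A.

T = 8.053 kN, A_x = 4.267 kN, A_y = 3.171 kN

ΣM about A: T·sin58°·4.1 − 10·2.8 = 0 → T = 28/(4.1·0.848048) = 8.05293 ≈ 8.053 kN.
ΣF_x = 0: A_x − T·cos58° = 0 → A_x = 8.05293 × 0.529919 = 4.267 kN.
ΣF_y = 0: A_y + T·sin58° − 10 = 0 → A_y = 10 − 8.05293 × 0.848048 = 3.171 kN.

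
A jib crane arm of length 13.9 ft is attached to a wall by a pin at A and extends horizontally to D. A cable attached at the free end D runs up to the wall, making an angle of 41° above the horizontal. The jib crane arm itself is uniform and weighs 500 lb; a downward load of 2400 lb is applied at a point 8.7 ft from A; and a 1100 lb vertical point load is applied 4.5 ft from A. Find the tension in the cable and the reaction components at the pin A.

ΣM about A: T·sin41°·13.9 − 500·6.95 − 2400·8.7 − 1100·4.5 = 0 → T = 29305/(13.9·0.656059) = 3213.54 ≈ 3214 lb.
ΣF_x = 0: A_x − T·cos41° = 0 → A_x = 3213.54 × 0.75471 = 2425 lb.
ΣF_y = 0: A_y + T·sin41° − 500 − 2400 − 1100 = 0 → A_y = 4000 − 3213.54 × 0.656059 = 1892 lb.

T = 3214 lb, A_x = 2425 lb, A_y = 1892 lb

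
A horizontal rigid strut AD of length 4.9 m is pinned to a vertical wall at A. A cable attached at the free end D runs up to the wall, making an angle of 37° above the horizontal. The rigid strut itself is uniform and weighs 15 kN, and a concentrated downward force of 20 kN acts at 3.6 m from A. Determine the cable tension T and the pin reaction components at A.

ΣM about A: T·sin37°·4.9 − 15·2.45 − 20·3.6 = 0 → T = 108.75/(4.9·0.601815) = 36.8782 ≈ 36.88 kN.
ΣF_x = 0: A_x − T·cos37° = 0 → A_x = 36.8782 × 0.798636 = 29.45 kN.
ΣF_y = 0: A_y + T·sin37° − 15 − 20 = 0 → A_y = 35 − 36.8782 × 0.601815 = 12.81 kN.

T = 36.88 kN, A_x = 29.45 kN, A_y = 12.81 kN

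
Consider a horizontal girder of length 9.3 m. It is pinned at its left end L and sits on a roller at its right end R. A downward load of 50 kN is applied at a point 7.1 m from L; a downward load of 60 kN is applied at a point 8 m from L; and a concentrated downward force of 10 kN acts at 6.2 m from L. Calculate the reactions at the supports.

L_x = 0, L_y = 23.55 kN, R_y = 96.45 kN

ΣM about L: R_y·9.3 − 50·7.1 − 60·8 − 10·6.2 = 0 → R_y = 897/9.3 = 96.4516 ≈ 96.45 kN.
ΣF_y = 0: L_y + 96.4516 − 50 − 60 − 10 = 0 → L_y = 23.55 kN.
ΣF_x = 0: no horizontal applied forces, so L_x = 0.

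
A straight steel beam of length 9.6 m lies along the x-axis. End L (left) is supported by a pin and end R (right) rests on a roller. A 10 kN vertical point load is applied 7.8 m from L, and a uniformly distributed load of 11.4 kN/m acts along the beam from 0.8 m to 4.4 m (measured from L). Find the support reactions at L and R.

L_x = 0, L_y = 31.80 kN, R_y = 19.24 kN

Resultant of the distributed load: 11.4 × 3.6 = 41.04 kN at 2.6 m from L.
Taking moments about L: R_y·9.6 − 10·7.8 − (11.4·3.6)·2.6 = 0 → R_y = 184.704/9.6 = 19.24 kN.
ΣF_y = 0: L_y + 19.24 − 10 − 11.4·3.6 = 0 → L_y = 31.80 kN.
ΣF_x = 0: no horizontal applied forces, so L_x = 0.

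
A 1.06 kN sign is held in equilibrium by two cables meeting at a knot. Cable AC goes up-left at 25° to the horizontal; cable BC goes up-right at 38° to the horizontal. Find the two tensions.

T_AC = 0.9375 kN, T_BC = 1.078 kN

ΣF_x = 0: −T_AC·cos25° + T_BC·cos38° = 0 → T_BC = 1.15012·T_AC.
ΣF_y = 0: T_AC·sin25° + T_BC·sin38° = 1.06.
Substitute: T_AC·(0.422618 + 1.15012·0.615661) = 1.06 → T_AC = 0.937471 ≈ 0.9375 kN.
Then T_BC = 1.15012 × 0.937471 = 1.078 kN.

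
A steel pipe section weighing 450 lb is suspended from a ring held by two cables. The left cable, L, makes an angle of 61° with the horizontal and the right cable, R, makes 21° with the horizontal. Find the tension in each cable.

T_L = 424.2 lb, T_R = 220.3 lb

ΣF_x = 0: −T_L·cos61° + T_R·cos21° = 0 → T_R = 0.519301·T_L.
ΣF_y = 0: T_L·sin61° + T_R·sin21° = 450.
Substitute: T_L·(0.87462 + 0.519301·0.358368) = 450 → T_L = 424.24 ≈ 424.2 lb.
Then T_R = 0.519301 × 424.24 = 220.3 lb.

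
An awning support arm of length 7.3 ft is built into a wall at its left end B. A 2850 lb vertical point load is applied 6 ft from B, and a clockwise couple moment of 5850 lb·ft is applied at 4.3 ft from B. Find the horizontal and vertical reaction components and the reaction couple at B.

ΣF_x = 0: B_x = 0.
ΣF_y = 0: B_y − 2850 = 0 → B_y = 2850 lb.
ΣM about B: M_B − 2850·6 − 5850 = 0 → M_B = 22950 lb·ft.

B_x = 0, B_y = 2850 lb, M_B = 22950 lb·ft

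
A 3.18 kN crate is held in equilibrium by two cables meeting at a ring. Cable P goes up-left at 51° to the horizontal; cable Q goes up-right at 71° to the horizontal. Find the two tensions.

ΣF_x = 0: −T_P·cos51° + T_Q·cos71° = 0 → T_Q = 1.93299·T_P.
ΣF_y = 0: T_P·sin51° + T_Q·sin71° = 3.18.
Substitute: T_P·(0.777146 + 1.93299·0.945519) = 3.18 → T_P = 1.22081 ≈ 1.221 kN.
Then T_Q = 1.93299 × 1.22081 = 2.360 kN.

T_P = 1.221 kN, T_Q = 2.360 kN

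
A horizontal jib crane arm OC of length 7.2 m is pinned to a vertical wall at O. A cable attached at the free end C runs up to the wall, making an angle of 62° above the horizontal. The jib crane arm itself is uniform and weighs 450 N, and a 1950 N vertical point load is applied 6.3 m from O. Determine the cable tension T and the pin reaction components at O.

T = 2187 N, O_x = 1027 N, O_y = 468.8 N

ΣM about O: T·sin62°·7.2 − 450·3.6 − 1950·6.3 = 0 → T = 13905/(7.2·0.882948) = 2187.27 ≈ 2187 N.
ΣF_x = 0: O_x − T·cos62° = 0 → O_x = 2187.27 × 0.469472 = 1027 N.
ΣF_y = 0: O_y + T·sin62° − 450 − 1950 = 0 → O_y = 2400 − 2187.27 × 0.882948 = 468.8 N.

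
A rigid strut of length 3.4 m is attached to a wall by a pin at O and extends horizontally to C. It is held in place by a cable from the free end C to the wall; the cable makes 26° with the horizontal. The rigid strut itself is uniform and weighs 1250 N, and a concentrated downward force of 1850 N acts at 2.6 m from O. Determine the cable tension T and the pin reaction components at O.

T = 4653 N, O_x = 4182 N, O_y = 1060 N

ΣM about O: T·sin26°·3.4 − 1250·1.7 − 1850·2.6 = 0 → T = 6935/(3.4·0.438371) = 4652.92 ≈ 4653 N.
ΣF_x = 0: O_x − T·cos26° = 0 → O_x = 4652.92 × 0.898794 = 4182 N.
ΣF_y = 0: O_y + T·sin26° − 1250 − 1850 = 0 → O_y = 3100 − 4652.92 × 0.438371 = 1060 N.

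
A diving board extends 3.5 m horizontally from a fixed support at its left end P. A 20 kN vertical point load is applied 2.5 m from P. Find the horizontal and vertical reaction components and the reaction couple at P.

P_x = 0, P_y = 20.00 kN, M_P = 50.00 kN·m

ΣF_x = 0: P_x = 0.
ΣF_y = 0: P_y − 20 = 0 → P_y = 20.00 kN.
ΣM about P: M_P − 20·2.5 = 0 → M_P = 50.00 kN·m.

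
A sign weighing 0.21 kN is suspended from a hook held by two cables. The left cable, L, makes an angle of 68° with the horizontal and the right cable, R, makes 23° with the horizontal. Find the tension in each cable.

T_L = 0.1933 kN, T_R = 0.07868 kN

ΣF_x = 0: −T_L·cos68° + T_R·cos23° = 0 → T_R = 0.406958·T_L.
ΣF_y = 0: T_L·sin68° + T_R·sin23° = 0.21.
Substitute: T_L·(0.927184 + 0.406958·0.390731) = 0.21 → T_L = 0.193335 ≈ 0.1933 kN.
Then T_R = 0.406958 × 0.193335 = 0.07868 kN.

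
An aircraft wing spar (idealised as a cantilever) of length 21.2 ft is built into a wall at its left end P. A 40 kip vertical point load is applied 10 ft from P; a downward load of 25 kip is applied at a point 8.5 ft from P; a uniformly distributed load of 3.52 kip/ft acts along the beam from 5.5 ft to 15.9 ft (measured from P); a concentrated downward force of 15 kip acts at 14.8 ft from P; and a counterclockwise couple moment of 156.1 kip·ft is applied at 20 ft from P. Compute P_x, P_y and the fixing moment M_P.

P_x = 0, P_y = 116.6 kip, M_P = 1070 kip·ft

Resultant of the distributed load: 3.52 × 10.4 = 36.608 kip at 10.7 ft from P.
ΣF_x = 0: P_x = 0.
ΣF_y = 0: P_y − 40 − 25 − 3.52·10.4 − 15 = 0 → P_y = 116.6 kip.
ΣM about P: M_P − 40·10 − 25·8.5 − (3.52·10.4)·10.7 − 15·14.8 + 156.1 = 0 → M_P = 1070 kip·ft.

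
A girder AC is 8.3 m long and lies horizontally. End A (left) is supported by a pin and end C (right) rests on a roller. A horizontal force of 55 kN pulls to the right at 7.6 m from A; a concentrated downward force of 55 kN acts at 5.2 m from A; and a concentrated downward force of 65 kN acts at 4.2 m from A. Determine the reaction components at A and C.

A_x = -55.00 kN, A_y = 52.65 kN, C_y = 67.35 kN

Moments about A: C_y·8.3 − 55·5.2 − 65·4.2 = 0 → C_y = 559/8.3 = 67.3494 ≈ 67.35 kN.
ΣF_y = 0: A_y + 67.3494 − 55 − 65 = 0 → A_y = 52.65 kN.
ΣF_x = 0: A_x + 55 = 0 → A_x = -55.00 kN.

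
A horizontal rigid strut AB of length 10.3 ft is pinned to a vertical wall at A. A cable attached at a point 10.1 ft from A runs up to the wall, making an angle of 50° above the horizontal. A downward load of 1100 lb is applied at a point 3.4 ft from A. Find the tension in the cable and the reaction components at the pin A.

T = 483.4 lb, A_x = 310.7 lb, A_y = 729.7 lb

ΣM about A: T·sin50°·10.1 − 1100·3.4 = 0 → T = 3740/(10.1·0.766044) = 483.389 ≈ 483.4 lb.
ΣF_x = 0: A_x − T·cos50° = 0 → A_x = 483.389 × 0.642788 = 310.7 lb.
ΣF_y = 0: A_y + T·sin50° − 1100 = 0 → A_y = 1100 − 483.389 × 0.766044 = 729.7 lb.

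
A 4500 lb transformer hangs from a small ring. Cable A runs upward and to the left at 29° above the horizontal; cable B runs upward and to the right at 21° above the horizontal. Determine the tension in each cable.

ΣF_x = 0: −T_A·cos29° + T_B·cos21° = 0 → T_B = 0.936845·T_A.
ΣF_y = 0: T_A·sin29° + T_B·sin21° = 4500.
Substitute: T_A·(0.48481 + 0.936845·0.358368) = 4500 → T_A = 5484.16 ≈ 5484 lb.
Then T_B = 0.936845 × 5484.16 = 5138 lb.

T_A = 5484 lb, T_B = 5138 lb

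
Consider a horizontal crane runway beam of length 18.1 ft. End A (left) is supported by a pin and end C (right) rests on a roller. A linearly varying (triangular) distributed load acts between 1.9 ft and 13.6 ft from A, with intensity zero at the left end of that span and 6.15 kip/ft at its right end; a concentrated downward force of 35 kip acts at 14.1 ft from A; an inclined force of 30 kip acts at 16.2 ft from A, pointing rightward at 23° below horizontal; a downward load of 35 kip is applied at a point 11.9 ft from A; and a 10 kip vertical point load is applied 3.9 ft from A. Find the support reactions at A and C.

Resultant of the triangular load: ½ × 6.15 × 11.7 = 35.9775 kip, acting at 9.7 ft from A (one-third of the span from the peak).
ΣM about A: C_y·18.1 − (½·6.15·11.7)·9.7 − 35·14.1 − 30·sin23°·16.2 − 35·11.9 − 10·3.9 = 0 → C_y = 1487.88/18.1 = 82.2033 ≈ 82.20 kip.
ΣF_y = 0: A_y + 82.2033 − ½·6.15·11.7 − 35 − 30·sin23° − 35 − 10 = 0 → A_y = 45.50 kip.
ΣF_x = 0: A_x + 30·cos23° = 0 → A_x = -27.62 kip.

A_x = -27.62 kip, A_y = 45.50 kip, C_y = 82.20 kip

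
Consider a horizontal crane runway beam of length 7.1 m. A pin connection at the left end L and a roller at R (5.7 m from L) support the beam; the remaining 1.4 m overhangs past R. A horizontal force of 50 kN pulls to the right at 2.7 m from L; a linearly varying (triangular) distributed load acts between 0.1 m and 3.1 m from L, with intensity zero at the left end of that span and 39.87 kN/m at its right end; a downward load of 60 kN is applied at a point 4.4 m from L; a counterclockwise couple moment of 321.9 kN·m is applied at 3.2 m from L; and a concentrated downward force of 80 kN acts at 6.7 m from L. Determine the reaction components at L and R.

L_x = -50.00 kN, L_y = 93.89 kN, R_y = 105.9 kN

Resultant of the triangular load: ½ × 39.87 × 3 = 59.805 kN, acting at 2.1 m from L (one-third of the span from the peak).
Taking moments about L: R_y·5.7 − (½·39.87·3)·2.1 − 60·4.4 + 321.9 − 80·6.7 = 0 → R_y = 603.6905/5.7 = 105.911 ≈ 105.9 kN.
ΣF_y = 0: L_y + 105.911 − ½·39.87·3 − 60 − 80 = 0 → L_y = 93.89 kN.
ΣF_x = 0: L_x + 50 = 0 → L_x = -50.00 kN.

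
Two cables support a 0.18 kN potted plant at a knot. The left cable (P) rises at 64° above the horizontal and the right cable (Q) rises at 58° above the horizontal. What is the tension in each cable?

ΣF_x = 0: −T_P·cos64° + T_Q·cos58° = 0 → T_Q = 0.827241·T_P.
ΣF_y = 0: T_P·sin64° + T_Q·sin58° = 0.18.
Substitute: T_P·(0.898794 + 0.827241·0.848048) = 0.18 → T_P = 0.112477 ≈ 0.1125 kN.
Then T_Q = 0.827241 × 0.112477 = 0.09305 kN.

T_P = 0.1125 kN, T_Q = 0.09305 kN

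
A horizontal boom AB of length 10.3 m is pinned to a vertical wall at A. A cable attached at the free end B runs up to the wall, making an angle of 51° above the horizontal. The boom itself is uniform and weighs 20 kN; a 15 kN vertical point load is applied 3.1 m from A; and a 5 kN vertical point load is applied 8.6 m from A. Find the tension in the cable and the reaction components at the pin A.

T = 24.05 kN, A_x = 15.13 kN, A_y = 21.31 kN

ΣM about A: T·sin51°·10.3 − 20·5.15 − 15·3.1 − 5·8.6 = 0 → T = 192.5/(10.3·0.777146) = 24.0487 ≈ 24.05 kN.
ΣF_x = 0: A_x − T·cos51° = 0 → A_x = 24.0487 × 0.62932 = 15.13 kN.
ΣF_y = 0: A_y + T·sin51° − 20 − 15 − 5 = 0 → A_y = 40 − 24.0487 × 0.777146 = 21.31 kN.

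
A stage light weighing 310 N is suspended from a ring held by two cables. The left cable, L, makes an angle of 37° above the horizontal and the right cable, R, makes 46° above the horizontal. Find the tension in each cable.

ΣF_x = 0: −T_L·cos37° + T_R·cos46° = 0 → T_R = 1.14968·T_L.
ΣF_y = 0: T_L·sin37° + T_R·sin46° = 310.
Substitute: T_L·(0.601815 + 1.14968·0.71934) = 310 → T_L = 216.961 ≈ 217.0 N.
Then T_R = 1.14968 × 216.961 = 249.4 N.

T_L = 217.0 N, T_R = 249.4 N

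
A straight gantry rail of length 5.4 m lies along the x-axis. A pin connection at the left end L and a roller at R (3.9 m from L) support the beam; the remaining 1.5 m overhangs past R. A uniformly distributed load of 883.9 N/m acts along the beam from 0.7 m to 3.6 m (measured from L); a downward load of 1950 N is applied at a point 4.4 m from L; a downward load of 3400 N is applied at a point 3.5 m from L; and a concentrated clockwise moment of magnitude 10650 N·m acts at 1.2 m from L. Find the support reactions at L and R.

L_x = 0, L_y = -1482 N, R_y = 9395 N

Resultant of the distributed load: 883.9 × 2.9 = 2563.31 N at 2.15 m from L.
Taking moments about L: R_y·3.9 − (883.9·2.9)·2.15 − 1950·4.4 − 3400·3.5 − 10650 = 0 → R_y = 36641.1165/3.9 = 9395.16 ≈ 9395 N.
ΣF_y = 0: L_y + 9395.16 − 883.9·2.9 − 1950 − 3400 = 0 → L_y = -1482 N.
ΣF_x = 0: no horizontal applied forces, so L_x = 0.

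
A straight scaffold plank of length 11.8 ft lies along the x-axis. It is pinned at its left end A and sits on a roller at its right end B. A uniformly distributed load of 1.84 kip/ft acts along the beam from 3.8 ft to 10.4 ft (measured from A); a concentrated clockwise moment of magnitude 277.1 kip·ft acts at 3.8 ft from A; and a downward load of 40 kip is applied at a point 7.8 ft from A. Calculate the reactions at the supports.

Resultant of the distributed load: 1.84 × 6.6 = 12.144 kip at 7.1 ft from A.
ΣM about A: B_y·11.8 − (1.84·6.6)·7.1 − 277.1 − 40·7.8 = 0 → B_y = 675.3224/11.8 = 57.2307 ≈ 57.23 kip.
ΣF_y = 0: A_y + 57.2307 − 1.84·6.6 − 40 = 0 → A_y = -5.087 kip.
ΣF_x = 0: no horizontal applied forces, so A_x = 0.

A_x = 0, A_y = -5.087 kip, B_y = 57.23 kip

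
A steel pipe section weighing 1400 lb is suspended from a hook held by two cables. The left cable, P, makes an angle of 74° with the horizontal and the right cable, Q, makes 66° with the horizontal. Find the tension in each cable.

T_P = 885.9 lb, T_Q = 600.3 lb

ΣF_x = 0: −T_P·cos74° + T_Q·cos66° = 0 → T_Q = 0.67768·T_P.
ΣF_y = 0: T_P·sin74° + T_Q·sin66° = 1400.
Substitute: T_P·(0.961262 + 0.67768·0.913545) = 1400 → T_P = 885.878 ≈ 885.9 lb.
Then T_Q = 0.67768 × 885.878 = 600.3 lb.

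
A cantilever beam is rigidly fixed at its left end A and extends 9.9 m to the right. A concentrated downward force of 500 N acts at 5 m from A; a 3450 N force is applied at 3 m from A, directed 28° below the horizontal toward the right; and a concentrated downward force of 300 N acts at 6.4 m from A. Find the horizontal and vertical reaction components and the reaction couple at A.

ΣF_x = 0: A_x + 3450·cos28° = 0 → A_x = -3046 N.
ΣF_y = 0: A_y − 500 − 3450·sin28° − 300 = 0 → A_y = 2420 N.
ΣM about A: M_A − 500·5 − 3450·sin28°·3 − 300·6.4 = 0 → M_A = 9279 N·m.

A_x = -3046 N, A_y = 2420 N, M_A = 9279 N·m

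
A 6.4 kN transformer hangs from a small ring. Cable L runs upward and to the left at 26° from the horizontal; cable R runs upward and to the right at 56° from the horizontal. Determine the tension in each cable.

ΣF_x = 0: −T_L·cos26° + T_R·cos56° = 0 → T_R = 1.60731·T_L.
ΣF_y = 0: T_L·sin26° + T_R·sin56° = 6.4.
Substitute: T_L·(0.438371 + 1.60731·0.829038) = 6.4 → T_L = 3.614 kN.
Then T_R = 1.60731 × 3.614 = 5.809 kN.

T_L = 3.614 kN, T_R = 5.809 kN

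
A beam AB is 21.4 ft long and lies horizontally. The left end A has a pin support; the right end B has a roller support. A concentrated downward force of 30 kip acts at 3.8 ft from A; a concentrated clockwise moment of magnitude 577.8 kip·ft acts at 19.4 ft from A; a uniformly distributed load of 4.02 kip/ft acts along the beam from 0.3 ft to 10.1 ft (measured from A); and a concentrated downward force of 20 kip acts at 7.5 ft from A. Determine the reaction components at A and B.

A_x = 0, A_y = 40.49 kip, B_y = 48.91 kip

Resultant of the distributed load: 4.02 × 9.8 = 39.396 kip at 5.2 ft from A.
Moments about A: B_y·21.4 − 30·3.8 − 577.8 − (4.02·9.8)·5.2 − 20·7.5 = 0 → B_y = 1046.6592/21.4 = 48.9093 ≈ 48.91 kip.
ΣF_y = 0: A_y + 48.9093 − 30 − 4.02·9.8 − 20 = 0 → A_y = 40.49 kip.
ΣF_x = 0: no horizontal applied forces, so A_x = 0.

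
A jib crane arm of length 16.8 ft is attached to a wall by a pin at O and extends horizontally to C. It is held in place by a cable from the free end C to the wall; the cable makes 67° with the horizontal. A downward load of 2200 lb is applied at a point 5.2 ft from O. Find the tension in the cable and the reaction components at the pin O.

ΣM about O: T·sin67°·16.8 − 2200·5.2 = 0 → T = 11440/(16.8·0.920505) = 739.76 ≈ 739.8 lb.
ΣF_x = 0: O_x − T·cos67° = 0 → O_x = 739.76 × 0.390731 = 289.0 lb.
ΣF_y = 0: O_y + T·sin67° − 2200 = 0 → O_y = 2200 − 739.76 × 0.920505 = 1519 lb.

T = 739.8 lb, O_x = 289.0 lb, O_y = 1519 lb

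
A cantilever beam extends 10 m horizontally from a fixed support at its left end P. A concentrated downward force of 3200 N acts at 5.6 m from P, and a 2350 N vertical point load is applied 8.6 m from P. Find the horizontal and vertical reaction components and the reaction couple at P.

P_x = 0, P_y = 5550 N, M_P = 38130 N·m

ΣF_x = 0: P_x = 0.
ΣF_y = 0: P_y − 3200 − 2350 = 0 → P_y = 5550 N.
ΣM about P: M_P − 3200·5.6 − 2350·8.6 = 0 → M_P = 38130 N·m.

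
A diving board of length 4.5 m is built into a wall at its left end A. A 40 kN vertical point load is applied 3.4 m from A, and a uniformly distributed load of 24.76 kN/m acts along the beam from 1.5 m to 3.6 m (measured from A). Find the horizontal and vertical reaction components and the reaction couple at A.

A_x = 0, A_y = 92.00 kN, M_A = 268.6 kN·m

Resultant of the distributed load: 24.76 × 2.1 = 51.996 kN at 2.55 m from A.
ΣF_x = 0: A_x = 0.
ΣF_y = 0: A_y − 40 − 24.76·2.1 = 0 → A_y = 92.00 kN.
ΣM about A: M_A − 40·3.4 − (24.76·2.1)·2.55 = 0 → M_A = 268.6 kN·m.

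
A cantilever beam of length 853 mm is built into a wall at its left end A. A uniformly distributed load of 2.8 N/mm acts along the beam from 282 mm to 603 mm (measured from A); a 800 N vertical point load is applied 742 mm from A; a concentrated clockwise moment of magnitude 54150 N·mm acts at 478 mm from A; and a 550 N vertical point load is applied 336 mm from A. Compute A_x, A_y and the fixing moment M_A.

A_x = 0, A_y = 2249 N, M_A = 1230000 N·mm

Resultant of the distributed load: 2.8 × 321 = 898.8 N at 442.5 mm from A.
ΣF_x = 0: A_x = 0.
ΣF_y = 0: A_y − 2.8·321 − 800 − 550 = 0 → A_y = 2249 N.
ΣM about A: M_A − (2.8·321)·442.5 − 800·742 − 54150 − 550·336 = 0 → M_A = 1230000 N·mm.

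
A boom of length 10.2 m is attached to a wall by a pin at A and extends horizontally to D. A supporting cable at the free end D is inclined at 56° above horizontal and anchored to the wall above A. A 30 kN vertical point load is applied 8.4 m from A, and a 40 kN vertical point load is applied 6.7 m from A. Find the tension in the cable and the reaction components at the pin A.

T = 61.49 kN, A_x = 34.39 kN, A_y = 19.02 kN

ΣM about A: T·sin56°·10.2 − 30·8.4 − 40·6.7 = 0 → T = 520/(10.2·0.829038) = 61.4934 ≈ 61.49 kN.
ΣF_x = 0: A_x − T·cos56° = 0 → A_x = 61.4934 × 0.559193 = 34.39 kN.
ΣF_y = 0: A_y + T·sin56° − 30 − 40 = 0 → A_y = 70 − 61.4934 × 0.829038 = 19.02 kN.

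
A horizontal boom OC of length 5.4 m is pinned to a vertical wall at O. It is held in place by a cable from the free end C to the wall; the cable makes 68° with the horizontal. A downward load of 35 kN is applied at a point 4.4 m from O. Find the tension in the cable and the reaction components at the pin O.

T = 30.76 kN, O_x = 11.52 kN, O_y = 6.481 kN

ΣM about O: T·sin68°·5.4 − 35·4.4 = 0 → T = 154/(5.4·0.927184) = 30.7582 ≈ 30.76 kN.
ΣF_x = 0: O_x − T·cos68° = 0 → O_x = 30.7582 × 0.374607 = 11.52 kN.
ΣF_y = 0: O_y + T·sin68° − 35 = 0 → O_y = 35 − 30.7582 × 0.927184 = 6.481 kN.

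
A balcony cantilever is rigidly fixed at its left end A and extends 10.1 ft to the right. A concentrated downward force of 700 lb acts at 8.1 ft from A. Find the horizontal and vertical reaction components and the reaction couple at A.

A_x = 0, A_y = 700.0 lb, M_A = 5670 lb·ft

ΣF_x = 0: A_x = 0.
ΣF_y = 0: A_y − 700 = 0 → A_y = 700.0 lb.
ΣM about A: M_A − 700·8.1 = 0 → M_A = 5670 lb·ft.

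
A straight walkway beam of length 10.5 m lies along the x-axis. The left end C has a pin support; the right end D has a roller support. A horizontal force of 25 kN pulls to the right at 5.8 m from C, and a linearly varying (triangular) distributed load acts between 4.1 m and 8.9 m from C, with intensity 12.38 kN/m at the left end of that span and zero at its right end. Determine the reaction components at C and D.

Resultant of the triangular load: ½ × 12.38 × 4.8 = 29.712 kN, acting at 5.7 m from C (one-third of the span from the peak).
ΣM about C: D_y·10.5 − (½·12.38·4.8)·5.7 = 0 → D_y = 169.3584/10.5 = 16.1294 ≈ 16.13 kN.
ΣF_y = 0: C_y + 16.1294 − ½·12.38·4.8 = 0 → C_y = 13.58 kN.
ΣF_x = 0: C_x + 25 = 0 → C_x = -25.00 kN.

C_x = -25.00 kN, C_y = 13.58 kN, D_y = 16.13 kN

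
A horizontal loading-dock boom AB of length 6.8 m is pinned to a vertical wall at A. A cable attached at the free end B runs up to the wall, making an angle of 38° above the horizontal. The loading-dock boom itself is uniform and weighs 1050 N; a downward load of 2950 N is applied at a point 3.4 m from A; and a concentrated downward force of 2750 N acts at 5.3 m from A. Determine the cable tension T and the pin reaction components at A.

ΣM about A: T·sin38°·6.8 − 1050·3.4 − 2950·3.4 − 2750·5.3 = 0 → T = 28175/(6.8·0.615661) = 6729.97 ≈ 6730 N.
ΣF_x = 0: A_x − T·cos38° = 0 → A_x = 6729.97 × 0.788011 = 5303 N.
ΣF_y = 0: A_y + T·sin38° − 1050 − 2950 − 2750 = 0 → A_y = 6750 − 6729.97 × 0.615661 = 2607 N.

T = 6730 N, A_x = 5303 N, A_y = 2607 N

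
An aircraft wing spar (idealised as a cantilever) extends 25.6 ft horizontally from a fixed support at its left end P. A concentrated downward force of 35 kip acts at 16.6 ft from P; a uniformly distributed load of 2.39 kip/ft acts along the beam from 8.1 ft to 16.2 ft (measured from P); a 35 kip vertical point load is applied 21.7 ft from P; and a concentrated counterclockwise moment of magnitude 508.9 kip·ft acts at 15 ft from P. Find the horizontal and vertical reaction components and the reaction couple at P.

P_x = 0, P_y = 89.36 kip, M_P = 1067 kip·ft

Resultant of the distributed load: 2.39 × 8.1 = 19.359 kip at 12.15 ft from P.
ΣF_x = 0: P_x = 0.
ΣF_y = 0: P_y − 35 − 2.39·8.1 − 35 = 0 → P_y = 89.36 kip.
ΣM about P: M_P − 35·16.6 − (2.39·8.1)·12.15 − 35·21.7 + 508.9 = 0 → M_P = 1067 kip·ft.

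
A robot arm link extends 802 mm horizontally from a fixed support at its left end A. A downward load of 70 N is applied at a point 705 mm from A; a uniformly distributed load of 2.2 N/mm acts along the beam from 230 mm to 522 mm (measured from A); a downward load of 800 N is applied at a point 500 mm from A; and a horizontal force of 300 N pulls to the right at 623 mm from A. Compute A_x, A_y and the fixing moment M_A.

Resultant of the distributed load: 2.2 × 292 = 642.4 N at 376 mm from A.
ΣF_x = 0: A_x + 300 = 0 → A_x = -300.0 N.
ΣF_y = 0: A_y − 70 − 2.2·292 − 800 = 0 → A_y = 1512 N.
ΣM about A: M_A − 70·705 − (2.2·292)·376 − 800·500 = 0 → M_A = 690900 N·mm.

A_x = -300.0 N, A_y = 1512 N, M_A = 690900 N·mm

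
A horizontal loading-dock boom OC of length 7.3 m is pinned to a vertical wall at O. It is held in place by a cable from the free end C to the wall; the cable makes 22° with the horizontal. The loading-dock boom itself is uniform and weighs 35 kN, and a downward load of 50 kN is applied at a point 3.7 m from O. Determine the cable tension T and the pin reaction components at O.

ΣM about O: T·sin22°·7.3 − 35·3.65 − 50·3.7 = 0 → T = 312.75/(7.3·0.374607) = 114.366 ≈ 114.4 kN.
ΣF_x = 0: O_x − T·cos22° = 0 → O_x = 114.366 × 0.927184 = 106.0 kN.
ΣF_y = 0: O_y + T·sin22° − 35 − 50 = 0 → O_y = 85 − 114.366 × 0.374607 = 42.16 kN.

T = 114.4 kN, O_x = 106.0 kN, O_y = 42.16 kN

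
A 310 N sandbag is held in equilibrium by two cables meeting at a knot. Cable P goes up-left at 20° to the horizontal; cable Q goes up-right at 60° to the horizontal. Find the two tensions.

ΣF_x = 0: −T_P·cos20° + T_Q·cos60° = 0 → T_Q = 1.87939·T_P.
ΣF_y = 0: T_P·sin20° + T_Q·sin60° = 310.
Substitute: T_P·(0.34202 + 1.87939·0.866025) = 310 → T_P = 157.391 ≈ 157.4 N.
Then T_Q = 1.87939 × 157.391 = 295.8 N.

T_P = 157.4 N, T_Q = 295.8 N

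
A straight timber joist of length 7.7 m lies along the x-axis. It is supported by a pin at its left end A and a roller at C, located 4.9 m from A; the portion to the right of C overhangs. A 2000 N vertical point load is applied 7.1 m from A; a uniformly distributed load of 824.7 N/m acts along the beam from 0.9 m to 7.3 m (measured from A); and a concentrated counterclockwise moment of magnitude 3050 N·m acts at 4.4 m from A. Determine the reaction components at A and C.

Resultant of the distributed load: 824.7 × 6.4 = 5278.08 N at 4.1 m from A.
Moments about A: C_y·4.9 − 2000·7.1 − (824.7·6.4)·4.1 + 3050 = 0 → C_y = 32790.128/4.9 = 6691.86 ≈ 6692 N.
ΣF_y = 0: A_y + 6691.86 − 2000 − 824.7·6.4 = 0 → A_y = 586.2 N.
ΣF_x = 0: no horizontal applied forces, so A_x = 0.

A_x = 0, A_y = 586.2 N, C_y = 6692 N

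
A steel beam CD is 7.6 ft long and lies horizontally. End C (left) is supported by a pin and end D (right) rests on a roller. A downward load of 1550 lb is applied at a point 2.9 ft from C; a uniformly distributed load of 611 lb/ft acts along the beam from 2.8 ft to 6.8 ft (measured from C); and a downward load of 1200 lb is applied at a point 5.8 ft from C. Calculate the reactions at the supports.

C_x = 0, C_y = 2143 lb, D_y = 3051 lb

Resultant of the distributed load: 611 × 4 = 2444 lb at 4.8 ft from C.
Moments about C: D_y·7.6 − 1550·2.9 − (611·4)·4.8 − 1200·5.8 = 0 → D_y = 23186.2/7.6 = 3050.82 ≈ 3051 lb.
ΣF_y = 0: C_y + 3050.82 − 1550 − 611·4 − 1200 = 0 → C_y = 2143 lb.
ΣF_x = 0: no horizontal applied forces, so C_x = 0.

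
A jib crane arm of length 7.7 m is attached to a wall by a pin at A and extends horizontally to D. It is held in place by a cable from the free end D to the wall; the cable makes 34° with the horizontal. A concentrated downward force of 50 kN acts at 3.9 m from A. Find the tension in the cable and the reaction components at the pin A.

T = 45.29 kN, A_x = 37.55 kN, A_y = 24.68 kN

ΣM about A: T·sin34°·7.7 − 50·3.9 = 0 → T = 195/(7.7·0.559193) = 45.2879 ≈ 45.29 kN.
ΣF_x = 0: A_x − T·cos34° = 0 → A_x = 45.2879 × 0.829038 = 37.55 kN.
ΣF_y = 0: A_y + T·sin34° − 50 = 0 → A_y = 50 − 45.2879 × 0.559193 = 24.68 kN.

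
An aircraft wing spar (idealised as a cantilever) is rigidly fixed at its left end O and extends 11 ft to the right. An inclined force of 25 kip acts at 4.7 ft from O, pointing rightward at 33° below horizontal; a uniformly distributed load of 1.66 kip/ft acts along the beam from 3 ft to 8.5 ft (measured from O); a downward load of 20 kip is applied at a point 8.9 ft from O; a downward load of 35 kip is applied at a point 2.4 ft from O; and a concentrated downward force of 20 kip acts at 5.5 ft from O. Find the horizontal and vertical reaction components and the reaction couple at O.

Resultant of the distributed load: 1.66 × 5.5 = 9.13 kip at 5.75 ft from O.
ΣF_x = 0: O_x + 25·cos33° = 0 → O_x = -20.97 kip.
ΣF_y = 0: O_y − 25·sin33° − 1.66·5.5 − 20 − 35 − 20 = 0 → O_y = 97.75 kip.
ΣM about O: M_O − 25·sin33°·4.7 − (1.66·5.5)·5.75 − 20·8.9 − 35·2.4 − 20·5.5 = 0 → M_O = 488.5 kip·ft.

O_x = -20.97 kip, O_y = 97.75 kip, M_O = 488.5 kip·ft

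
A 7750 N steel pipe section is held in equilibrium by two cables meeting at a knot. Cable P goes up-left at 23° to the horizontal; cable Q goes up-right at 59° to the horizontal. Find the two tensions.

ΣF_x = 0: −T_P·cos23° + T_Q·cos59° = 0 → T_Q = 1.78726·T_P.
ΣF_y = 0: T_P·sin23° + T_Q·sin59° = 7750.
Substitute: T_P·(0.390731 + 1.78726·0.857167) = 7750 → T_P = 4030.77 ≈ 4031 N.
Then T_Q = 1.78726 × 4030.77 = 7204 N.

T_P = 4031 N, T_Q = 7204 N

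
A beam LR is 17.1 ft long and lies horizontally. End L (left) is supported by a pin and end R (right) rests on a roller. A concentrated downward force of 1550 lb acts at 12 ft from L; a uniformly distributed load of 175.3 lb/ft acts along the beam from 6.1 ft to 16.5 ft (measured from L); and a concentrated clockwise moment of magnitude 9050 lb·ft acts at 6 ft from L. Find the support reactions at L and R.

Resultant of the distributed load: 175.3 × 10.4 = 1823.12 lb at 11.3 ft from L.
ΣM about L: R_y·17.1 − 1550·12 − (175.3·10.4)·11.3 − 9050 = 0 → R_y = 48251.256/17.1 = 2821.71 ≈ 2822 lb.
ΣF_y = 0: L_y + 2821.71 − 1550 − 175.3·10.4 = 0 → L_y = 551.4 lb.
ΣF_x = 0: no horizontal applied forces, so L_x = 0.

L_x = 0, L_y = 551.4 lb, R_y = 2822 lb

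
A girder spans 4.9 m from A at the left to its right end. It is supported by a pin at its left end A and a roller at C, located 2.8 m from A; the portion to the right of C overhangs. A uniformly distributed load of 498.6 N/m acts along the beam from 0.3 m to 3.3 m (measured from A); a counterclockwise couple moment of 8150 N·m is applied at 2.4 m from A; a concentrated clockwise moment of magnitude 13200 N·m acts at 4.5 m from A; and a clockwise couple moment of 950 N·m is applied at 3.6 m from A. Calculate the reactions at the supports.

A_x = 0, A_y = -1609 N, C_y = 3104 N

Resultant of the distributed load: 498.6 × 3 = 1495.8 N at 1.8 m from A.
ΣM about A: C_y·2.8 − (498.6·3)·1.8 + 8150 − 13200 − 950 = 0 → C_y = 8692.44/2.8 = 3104.44 ≈ 3104 N.
ΣF_y = 0: A_y + 3104.44 − 498.6·3 = 0 → A_y = -1609 N.
ΣF_x = 0: no horizontal applied forces, so A_x = 0.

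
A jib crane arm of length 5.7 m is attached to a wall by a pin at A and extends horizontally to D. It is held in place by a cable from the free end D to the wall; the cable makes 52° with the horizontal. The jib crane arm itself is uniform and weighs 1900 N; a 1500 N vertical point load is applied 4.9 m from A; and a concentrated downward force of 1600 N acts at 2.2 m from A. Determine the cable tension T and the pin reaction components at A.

T = 3626 N, A_x = 2232 N, A_y = 2143 N

ΣM about A: T·sin52°·5.7 − 1900·2.85 − 1500·4.9 − 1600·2.2 = 0 → T = 16285/(5.7·0.788011) = 3625.61 ≈ 3626 N.
ΣF_x = 0: A_x − T·cos52° = 0 → A_x = 3625.61 × 0.615661 = 2232 N.
ΣF_y = 0: A_y + T·sin52° − 1900 − 1500 − 1600 = 0 → A_y = 5000 − 3625.61 × 0.788011 = 2143 N.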